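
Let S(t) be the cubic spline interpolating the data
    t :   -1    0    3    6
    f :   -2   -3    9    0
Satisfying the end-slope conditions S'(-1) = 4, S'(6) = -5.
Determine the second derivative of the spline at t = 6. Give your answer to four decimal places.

With σ_i denoting the second derivative at x_i, h_i = 1, 3, 3, and Δ_i = (y_(i+1) − y_i)/h_i = -1, 4, -3:
  1·σ_0 + 8·σ_1 + 3·σ_2 = 6(Δ_1 - Δ_0) = 30
  3·σ_1 + 12·σ_2 + 3·σ_3 = 6(Δ_2 - Δ_1) = -42
Clamped end conditions give two more equations: 2h_0·σ_0 + h_0·σ_1 = 6(Δ_0 - S'(-1)) = -30 and h_2·σ_2 + 2h_2·σ_3 = 6(S'(6) - Δ_2) = -12.
Solving: σ_0 = -594/31, σ_1 = 258/31, σ_2 = -180/31, σ_3 = 28/31.

0.9032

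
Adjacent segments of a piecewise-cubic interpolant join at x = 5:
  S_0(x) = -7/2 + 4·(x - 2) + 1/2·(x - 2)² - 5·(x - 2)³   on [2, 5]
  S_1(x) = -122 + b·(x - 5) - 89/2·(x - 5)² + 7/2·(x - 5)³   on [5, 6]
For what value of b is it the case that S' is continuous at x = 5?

-128

S_0'(x) = 4 + 1·(x - 2) - 15·(x - 2)², so S_0'(5) = -128. On the right, S_1'(5) = b, so b = -128.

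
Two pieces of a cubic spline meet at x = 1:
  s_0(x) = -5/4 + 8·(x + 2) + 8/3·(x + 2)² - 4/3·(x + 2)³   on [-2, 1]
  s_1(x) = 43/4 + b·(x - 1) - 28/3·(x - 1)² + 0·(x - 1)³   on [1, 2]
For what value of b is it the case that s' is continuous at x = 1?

-12

s_0'(x) = 8 + 16/3·(x + 2) - 4·(x + 2)², so s_0'(1) = -12. On the right, s_1'(1) = b, so b = -12.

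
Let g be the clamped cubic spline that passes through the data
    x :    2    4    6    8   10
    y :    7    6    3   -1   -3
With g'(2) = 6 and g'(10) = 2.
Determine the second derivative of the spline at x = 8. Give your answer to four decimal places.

With M_i denoting the second derivative at x_i, h_i = 2, 2, 2, 2, and Δ_i = (y_(i+1) − y_i)/h_i = -1/2, -3/2, -2, -1:
  2·M_0 + 8·M_1 + 2·M_2 = 6(Δ_1 - Δ_0) = -6
  2·M_1 + 8·M_2 + 2·M_3 = 6(Δ_2 - Δ_1) = -3
  2·M_2 + 8·M_3 + 2·M_4 = 6(Δ_3 - Δ_2) = 6
Clamped end conditions give two more equations: 2h_0·M_0 + h_0·M_1 = 6(Δ_0 - g'(2)) = -39 and h_3·M_3 + 2h_3·M_4 = 6(g'(10) - Δ_3) = 18.
Hence M_0 = -607/56, M_1 = 61/28, M_2 = -7/8, M_3 = -5/28, M_4 = 257/56.

-0.1786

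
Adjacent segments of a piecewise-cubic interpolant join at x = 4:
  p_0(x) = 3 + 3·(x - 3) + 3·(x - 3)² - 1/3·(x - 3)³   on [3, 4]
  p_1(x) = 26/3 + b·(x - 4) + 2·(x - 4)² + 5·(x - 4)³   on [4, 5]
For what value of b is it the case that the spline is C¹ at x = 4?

p_0'(x) = 3 + 6·(x - 3) - 1·(x - 3)², so p_0'(4) = 8. On the right, p_1'(4) = b, so b = 8.

8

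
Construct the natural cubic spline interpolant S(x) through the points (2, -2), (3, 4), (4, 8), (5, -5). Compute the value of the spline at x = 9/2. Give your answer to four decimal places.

3.1500

Let M_i = S''(x_i). Step sizes h_i = 1, 1, 1; slopes of the chords Δ_i = (y_(i+1) - y_i)/h_i = 6, 4, -13.
  1·M_0 + 4·M_1 + 1·M_2 = 6(Δ_1 - Δ_0) = -12
  1·M_1 + 4·M_2 + 1·M_3 = 6(Δ_2 - Δ_1) = -102
Natural end conditions: M_0 = M_3 = 0.
Hence M_0 = 0, M_1 = 18/5, M_2 = -132/5, M_3 = 0.
On [4, 5], S(x) = 8 - 21/5·(x - 4) - 66/5·(x - 4)² + 22/5·(x - 4)³.
With (x - 4) = 1/2: S(9/2) = 63/20.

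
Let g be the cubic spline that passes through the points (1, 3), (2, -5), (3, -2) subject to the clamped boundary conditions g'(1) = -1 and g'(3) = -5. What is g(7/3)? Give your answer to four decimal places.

-4.1852

With σ_i denoting the second derivative at x_i, h_i = 1, 1, and Δ_i = (y_(i+1) − y_i)/h_i = -8, 3:
  1·σ_0 + 4·σ_1 + 1·σ_2 = 6(Δ_1 - Δ_0) = 66
Clamped end conditions give two more equations: 2h_0·σ_0 + h_0·σ_1 = 6(Δ_0 - g'(1)) = -42 and h_1·σ_1 + 2h_1·σ_2 = 6(g'(3) - Δ_1) = -48.
Hence σ_0 = -79/2, σ_1 = 37, σ_2 = -85/2.
On [2, 3], g(t) = -5 - 9/4·(t - 2) + 37/2·(t - 2)² - 53/4·(t - 2)³.
With (t - 2) = 1/3: g(7/3) = -113/27.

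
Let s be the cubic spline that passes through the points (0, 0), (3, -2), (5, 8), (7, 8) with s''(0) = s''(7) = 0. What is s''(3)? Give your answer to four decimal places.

4.3684

Let M_i = s''(x_i). Step sizes h_i = 3, 2, 2; slopes of the chords Δ_i = (y_(i+1) - y_i)/h_i = -2/3, 5, 0.
  3·M_0 + 10·M_1 + 2·M_2 = 6(Δ_1 - Δ_0) = 34
  2·M_1 + 8·M_2 + 2·M_3 = 6(Δ_2 - Δ_1) = -30
Natural end conditions: M_0 = M_3 = 0.
Forward elimination and back-substitution give M_0 = 0, M_1 = 83/19, M_2 = -92/19, M_3 = 0.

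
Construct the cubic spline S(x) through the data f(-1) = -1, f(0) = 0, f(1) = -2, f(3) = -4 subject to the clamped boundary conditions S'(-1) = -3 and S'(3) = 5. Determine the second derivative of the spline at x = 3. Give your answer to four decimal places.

Write m_i for S''(x_i). With h_i = 1, 1, 2 and divided differences Δ_i = 1, -2, -1, the continuity of S' gives the tridiagonal system
  1·m_0 + 4·m_1 + 1·m_2 = 6(Δ_1 - Δ_0) = -18
  1·m_1 + 6·m_2 + 2·m_3 = 6(Δ_2 - Δ_1) = 6
Clamped end conditions give two more equations: 2h_0·m_0 + h_0·m_1 = 6(Δ_0 - S'(-1)) = 24 and h_2·m_2 + 2h_2·m_3 = 6(S'(3) - Δ_2) = 36.
Forward elimination and back-substitution give m_0 = 178/11, m_1 = -92/11, m_2 = -8/11, m_3 = 103/11.

9.3636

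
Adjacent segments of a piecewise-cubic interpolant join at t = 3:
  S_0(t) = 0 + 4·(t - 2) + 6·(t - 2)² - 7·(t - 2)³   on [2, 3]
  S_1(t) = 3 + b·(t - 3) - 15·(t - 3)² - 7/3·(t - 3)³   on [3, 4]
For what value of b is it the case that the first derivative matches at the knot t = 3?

-5

S_0'(t) = 4 + 12·(t - 2) - 21·(t - 2)², so S_0'(3) = -5. On the right, S_1'(3) = b, so b = -5.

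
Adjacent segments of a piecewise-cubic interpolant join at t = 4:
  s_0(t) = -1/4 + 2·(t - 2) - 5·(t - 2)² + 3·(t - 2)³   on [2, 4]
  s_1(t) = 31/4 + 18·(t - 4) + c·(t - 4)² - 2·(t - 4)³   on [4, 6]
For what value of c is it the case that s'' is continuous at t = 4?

13

s_0''(t) = -10 + 18·(t - 2), so s_0''(4) = 26. On the right, s_1''(4) = 2c, so c = 13.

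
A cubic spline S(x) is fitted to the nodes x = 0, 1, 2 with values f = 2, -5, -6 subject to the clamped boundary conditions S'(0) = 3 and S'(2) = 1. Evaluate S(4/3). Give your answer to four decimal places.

Write M_i for S''(x_i). With h_i = 1, 1 and divided differences Δ_i = -7, -1, the continuity of S' gives the tridiagonal system
  1·M_0 + 4·M_1 + 1·M_2 = 6(Δ_1 - Δ_0) = 36
Clamped end conditions give two more equations: 2h_0·M_0 + h_0·M_1 = 6(Δ_0 - S'(0)) = -60 and h_1·M_1 + 2h_1·M_2 = 6(S'(2) - Δ_1) = 12.
Solving: M_0 = -40, M_1 = 20, M_2 = -4.
On [1, 2], S(x) = -5 - 7·(x - 1) + 10·(x - 1)² - 4·(x - 1)³.
With (x - 1) = 1/3: S(4/3) = -172/27.

-6.3704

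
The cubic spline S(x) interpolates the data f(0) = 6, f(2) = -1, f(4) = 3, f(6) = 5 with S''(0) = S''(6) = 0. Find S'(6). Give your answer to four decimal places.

Write m_i for S''(x_i). With h_i = 2, 2, 2 and divided differences Δ_i = -7/2, 2, 1, the continuity of S' gives the tridiagonal system
  2·m_0 + 8·m_1 + 2·m_2 = 6(Δ_1 - Δ_0) = 33
  2·m_1 + 8·m_2 + 2·m_3 = 6(Δ_2 - Δ_1) = -6
Natural end conditions: m_0 = m_3 = 0.
Hence m_0 = 0, m_1 = 23/5, m_2 = -19/10, m_3 = 0.
On [4, 6], S'(x) = b_2 + 2c_2·(x - 4) + 3d_2·(x - 4)² with b_2 = Δ_2 - h_2(2m_2 + m_3)/6 = 34/15, c_2 = m_2/2 = -19/20, d_2 = (m_3 - m_2)/(6h_2) = 19/120. So S'(6) = 11/30.

0.3667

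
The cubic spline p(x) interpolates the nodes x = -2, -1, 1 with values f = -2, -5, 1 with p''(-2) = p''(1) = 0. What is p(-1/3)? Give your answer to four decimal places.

-4.4815

Put σ_i = p'' at the i-th knot. Here h = (1, 2) and Δ = (-3, 3), so the interior equations h_(i-1)·σ_(i-1) + 2(h_(i-1)+h_i)·σ_i + h_i·σ_(i+1) = 6(Δ_i − Δ_(i-1)) read
  1·σ_0 + 6·σ_1 + 2·σ_2 = 6(Δ_1 - Δ_0) = 36
Natural end conditions: σ_0 = σ_2 = 0.
Forward elimination and back-substitution give σ_0 = 0, σ_1 = 6, σ_2 = 0.
On [-1, 1], p(x) = -5 - 1·(x + 1) + 3·(x + 1)² - 1/2·(x + 1)³.
With (x + 1) = 2/3: p(-1/3) = -121/27.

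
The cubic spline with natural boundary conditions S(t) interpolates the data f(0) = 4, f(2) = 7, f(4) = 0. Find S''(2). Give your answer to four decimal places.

-3.7500

Put m_i = S'' at the i-th knot. Here h = (2, 2) and Δ = (3/2, -7/2), so the interior equations h_(i-1)·m_(i-1) + 2(h_(i-1)+h_i)·m_i + h_i·m_(i+1) = 6(Δ_i − Δ_(i-1)) read
  2·m_0 + 8·m_1 + 2·m_2 = 6(Δ_1 - Δ_0) = -30
Natural end conditions: m_0 = m_2 = 0.
Solving: m_0 = 0, m_1 = -15/4, m_2 = 0.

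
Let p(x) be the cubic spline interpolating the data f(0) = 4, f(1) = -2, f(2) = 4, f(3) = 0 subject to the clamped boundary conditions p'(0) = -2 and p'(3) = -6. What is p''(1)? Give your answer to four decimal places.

30.9333

Put M_i = p'' at the i-th knot. Here h = (1, 1, 1) and Δ = (-6, 6, -4), so the interior equations h_(i-1)·M_(i-1) + 2(h_(i-1)+h_i)·M_i + h_i·M_(i+1) = 6(Δ_i − Δ_(i-1)) read
  1·M_0 + 4·M_1 + 1·M_2 = 6(Δ_1 - Δ_0) = 72
  1·M_1 + 4·M_2 + 1·M_3 = 6(Δ_2 - Δ_1) = -60
Clamped end conditions give two more equations: 2h_0·M_0 + h_0·M_1 = 6(Δ_0 - p'(0)) = -24 and h_2·M_2 + 2h_2·M_3 = 6(p'(3) - Δ_2) = -12.
Solving the tridiagonal system: M_0 = -412/15, M_1 = 464/15, M_2 = -364/15, M_3 = 92/15.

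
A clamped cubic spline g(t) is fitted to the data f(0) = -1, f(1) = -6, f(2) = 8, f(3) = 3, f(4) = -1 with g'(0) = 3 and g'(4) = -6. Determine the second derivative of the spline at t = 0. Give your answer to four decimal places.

With M_i denoting the second derivative at x_i, h_i = 1, 1, 1, 1, and Δ_i = (y_(i+1) − y_i)/h_i = -5, 14, -5, -4:
  1·M_0 + 4·M_1 + 1·M_2 = 6(Δ_1 - Δ_0) = 114
  1·M_1 + 4·M_2 + 1·M_3 = 6(Δ_2 - Δ_1) = -114
  1·M_2 + 4·M_3 + 1·M_4 = 6(Δ_3 - Δ_2) = 6
Clamped end conditions give two more equations: 2h_0·M_0 + h_0·M_1 = 6(Δ_0 - g'(0)) = -48 and h_3·M_3 + 2h_3·M_4 = 6(g'(4) - Δ_3) = -12.
Hence M_0 = -201/4, M_1 = 105/2, M_2 = -183/4, M_3 = 33/2, M_4 = -57/4.

-50.2500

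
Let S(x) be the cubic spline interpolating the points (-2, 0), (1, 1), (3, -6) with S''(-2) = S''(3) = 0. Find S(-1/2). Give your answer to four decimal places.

Put M_i = S'' at the i-th knot. Here h = (3, 2) and Δ = (1/3, -7/2), so the interior equations h_(i-1)·M_(i-1) + 2(h_(i-1)+h_i)·M_i + h_i·M_(i+1) = 6(Δ_i − Δ_(i-1)) read
  3·M_0 + 10·M_1 + 2·M_2 = 6(Δ_1 - Δ_0) = -23
Natural end conditions: M_0 = M_2 = 0.
Hence M_0 = 0, M_1 = -23/10, M_2 = 0.
On [-2, 1], S(x) = 0 + 89/60·(x + 2) + 0·(x + 2)² - 23/180·(x + 2)³.
With (x + 2) = 3/2: S(-1/2) = 287/160.

1.7938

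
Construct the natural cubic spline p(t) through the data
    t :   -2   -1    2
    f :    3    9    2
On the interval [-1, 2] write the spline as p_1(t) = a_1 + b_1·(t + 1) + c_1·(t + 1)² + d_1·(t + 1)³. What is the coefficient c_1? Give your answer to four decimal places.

With M_i denoting the second derivative at x_i, h_i = 1, 3, and Δ_i = (y_(i+1) − y_i)/h_i = 6, -7/3:
  1·M_0 + 8·M_1 + 3·M_2 = 6(Δ_1 - Δ_0) = -50
Natural end conditions: M_0 = M_2 = 0.
Forward elimination and back-substitution give M_0 = 0, M_1 = -25/4, M_2 = 0.
On [-1, 2], with p_1(t) = a_1 + b_1·(t + 1) + c_1·(t + 1)² + d_1·(t + 1)³: c_1 = M_1/2 = -25/8, d_1 = (M_2 - M_1)/(6h_1) = 25/72, b_1 = Δ_1 - h_1(2M_1 + M_2)/6 = 47/12.

-3.1250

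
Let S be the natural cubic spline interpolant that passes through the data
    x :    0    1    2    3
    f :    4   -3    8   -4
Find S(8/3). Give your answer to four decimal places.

2.1728

Let M_i = S''(x_i). Step sizes h_i = 1, 1, 1; slopes of the chords Δ_i = (y_(i+1) - y_i)/h_i = -7, 11, -12.
  1·M_0 + 4·M_1 + 1·M_2 = 6(Δ_1 - Δ_0) = 108
  1·M_1 + 4·M_2 + 1·M_3 = 6(Δ_2 - Δ_1) = -138
Natural end conditions: M_0 = M_3 = 0.
Solving: M_0 = 0, M_1 = 38, M_2 = -44, M_3 = 0.
On [2, 3], S(x) = 8 + 8/3·(x - 2) - 22·(x - 2)² + 22/3·(x - 2)³.
With (x - 2) = 2/3: S(8/3) = 176/81.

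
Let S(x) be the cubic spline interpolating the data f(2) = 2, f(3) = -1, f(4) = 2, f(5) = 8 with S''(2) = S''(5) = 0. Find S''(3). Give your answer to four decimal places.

8.4000

Put σ_i = S'' at the i-th knot. Here h = (1, 1, 1) and Δ = (-3, 3, 6), so the interior equations h_(i-1)·σ_(i-1) + 2(h_(i-1)+h_i)·σ_i + h_i·σ_(i+1) = 6(Δ_i − Δ_(i-1)) read
  1·σ_0 + 4·σ_1 + 1·σ_2 = 6(Δ_1 - Δ_0) = 36
  1·σ_1 + 4·σ_2 + 1·σ_3 = 6(Δ_2 - Δ_1) = 18
Natural end conditions: σ_0 = σ_3 = 0.
Hence σ_0 = 0, σ_1 = 42/5, σ_2 = 12/5, σ_3 = 0.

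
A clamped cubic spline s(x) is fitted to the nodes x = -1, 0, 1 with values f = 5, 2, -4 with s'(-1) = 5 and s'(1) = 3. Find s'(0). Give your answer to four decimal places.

Put M_i = s'' at the i-th knot. Here h = (1, 1) and Δ = (-3, -6), so the interior equations h_(i-1)·M_(i-1) + 2(h_(i-1)+h_i)·M_i + h_i·M_(i+1) = 6(Δ_i − Δ_(i-1)) read
  1·M_0 + 4·M_1 + 1·M_2 = 6(Δ_1 - Δ_0) = -18
Clamped end conditions give two more equations: 2h_0·M_0 + h_0·M_1 = 6(Δ_0 - s'(-1)) = -48 and h_1·M_1 + 2h_1·M_2 = 6(s'(1) - Δ_1) = 54.
Solving: M_0 = -41/2, M_1 = -7, M_2 = 61/2.
On [0, 1], s'(x) = b_1 + 2c_1·x + 3d_1·x² with b_1 = Δ_1 - h_1(2M_1 + M_2)/6 = -35/4, c_1 = M_1/2 = -7/2, d_1 = (M_2 - M_1)/(6h_1) = 25/4. So s'(0) = -35/4.

-8.7500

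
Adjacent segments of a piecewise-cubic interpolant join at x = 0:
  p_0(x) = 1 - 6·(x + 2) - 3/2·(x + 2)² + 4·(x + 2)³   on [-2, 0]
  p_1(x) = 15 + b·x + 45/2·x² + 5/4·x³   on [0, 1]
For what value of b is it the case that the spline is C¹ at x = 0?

p_0'(x) = -6 - 3·(x + 2) + 12·(x + 2)², so p_0'(0) = 36. On the right, p_1'(0) = b, so b = 36.

36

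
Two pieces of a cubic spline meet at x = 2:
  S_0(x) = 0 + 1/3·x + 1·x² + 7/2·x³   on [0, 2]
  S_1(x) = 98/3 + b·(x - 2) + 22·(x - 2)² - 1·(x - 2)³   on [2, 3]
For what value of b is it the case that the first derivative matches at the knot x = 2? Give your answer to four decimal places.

S_0'(x) = 1/3 + 2·x + 21/2·x², so S_0'(2) = 139/3. On the right, S_1'(2) = b, so b = 139/3.

46.3333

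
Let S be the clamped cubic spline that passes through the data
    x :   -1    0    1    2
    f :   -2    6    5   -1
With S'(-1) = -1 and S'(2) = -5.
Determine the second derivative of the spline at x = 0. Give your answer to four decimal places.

-22.2667

Put M_i = S'' at the i-th knot. Here h = (1, 1, 1) and Δ = (8, -1, -6), so the interior equations h_(i-1)·M_(i-1) + 2(h_(i-1)+h_i)·M_i + h_i·M_(i+1) = 6(Δ_i − Δ_(i-1)) read
  1·M_0 + 4·M_1 + 1·M_2 = 6(Δ_1 - Δ_0) = -54
  1·M_1 + 4·M_2 + 1·M_3 = 6(Δ_2 - Δ_1) = -30
Clamped end conditions give two more equations: 2h_0·M_0 + h_0·M_1 = 6(Δ_0 - S'(-1)) = 54 and h_2·M_2 + 2h_2·M_3 = 6(S'(2) - Δ_2) = 6.
Forward elimination and back-substitution give M_0 = 572/15, M_1 = -334/15, M_2 = -46/15, M_3 = 68/15.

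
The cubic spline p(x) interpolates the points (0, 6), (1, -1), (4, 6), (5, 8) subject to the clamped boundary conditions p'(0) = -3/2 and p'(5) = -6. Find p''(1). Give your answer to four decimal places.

10.1111

Put M_i = p'' at the i-th knot. Here h = (1, 3, 1) and Δ = (-7, 7/3, 2), so the interior equations h_(i-1)·M_(i-1) + 2(h_(i-1)+h_i)·M_i + h_i·M_(i+1) = 6(Δ_i − Δ_(i-1)) read
  1·M_0 + 8·M_1 + 3·M_2 = 6(Δ_1 - Δ_0) = 56
  3·M_1 + 8·M_2 + 1·M_3 = 6(Δ_2 - Δ_1) = -2
Clamped end conditions give two more equations: 2h_0·M_0 + h_0·M_1 = 6(Δ_0 - p'(0)) = -33 and h_2·M_2 + 2h_2·M_3 = 6(p'(5) - Δ_2) = -48.
Solving the tridiagonal system: M_0 = -194/9, M_1 = 91/9, M_2 = -10/9, M_3 = -211/9.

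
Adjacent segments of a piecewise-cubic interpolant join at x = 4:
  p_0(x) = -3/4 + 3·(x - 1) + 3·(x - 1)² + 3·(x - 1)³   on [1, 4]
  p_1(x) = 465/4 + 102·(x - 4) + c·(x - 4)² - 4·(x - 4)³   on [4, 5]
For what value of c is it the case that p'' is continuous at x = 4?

p_0''(x) = 6 + 18·(x - 1), so p_0''(4) = 60. On the right, p_1''(4) = 2c, so c = 30.

30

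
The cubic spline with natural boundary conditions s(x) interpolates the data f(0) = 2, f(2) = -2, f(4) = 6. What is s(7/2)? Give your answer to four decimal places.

3.2969

With M_i denoting the second derivative at x_i, h_i = 2, 2, and Δ_i = (y_(i+1) − y_i)/h_i = -2, 4:
  2·M_0 + 8·M_1 + 2·M_2 = 6(Δ_1 - Δ_0) = 36
Natural end conditions: M_0 = M_2 = 0.
Hence M_0 = 0, M_1 = 9/2, M_2 = 0.
On [2, 4], s(x) = -2 + 1·(x - 2) + 9/4·(x - 2)² - 3/8·(x - 2)³.
With (x - 2) = 3/2: s(7/2) = 211/64.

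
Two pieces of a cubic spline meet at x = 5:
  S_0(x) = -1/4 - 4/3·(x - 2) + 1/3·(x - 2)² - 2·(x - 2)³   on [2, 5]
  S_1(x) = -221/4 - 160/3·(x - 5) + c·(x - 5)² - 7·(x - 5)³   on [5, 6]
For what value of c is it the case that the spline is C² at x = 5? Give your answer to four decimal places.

-17.6667

S_0''(x) = 2/3 - 12·(x - 2), so S_0''(5) = -106/3. On the right, S_1''(5) = 2c, so c = -53/3.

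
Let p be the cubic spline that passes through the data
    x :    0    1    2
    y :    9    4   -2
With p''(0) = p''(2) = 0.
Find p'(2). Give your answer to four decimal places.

Let M_i = p''(x_i). Step sizes h_i = 1, 1; slopes of the chords Δ_i = (y_(i+1) - y_i)/h_i = -5, -6.
  1·M_0 + 4·M_1 + 1·M_2 = 6(Δ_1 - Δ_0) = -6
Natural end conditions: M_0 = M_2 = 0.
Hence M_0 = 0, M_1 = -3/2, M_2 = 0.
On [1, 2], p'(x) = b_1 + 2c_1·(x - 1) + 3d_1·(x - 1)² with b_1 = Δ_1 - h_1(2M_1 + M_2)/6 = -11/2, c_1 = M_1/2 = -3/4, d_1 = (M_2 - M_1)/(6h_1) = 1/4. So p'(2) = -25/4.

-6.2500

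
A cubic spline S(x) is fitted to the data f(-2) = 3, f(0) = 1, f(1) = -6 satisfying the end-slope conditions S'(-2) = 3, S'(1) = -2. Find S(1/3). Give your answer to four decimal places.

-1.7531

Write M_i for S''(x_i). With h_i = 2, 1 and divided differences Δ_i = -1, -7, the continuity of S' gives the tridiagonal system
  2·M_0 + 6·M_1 + 1·M_2 = 6(Δ_1 - Δ_0) = -36
Clamped end conditions give two more equations: 2h_0·M_0 + h_0·M_1 = 6(Δ_0 - S'(-2)) = -24 and h_1·M_1 + 2h_1·M_2 = 6(S'(1) - Δ_1) = 30.
Forward elimination and back-substitution give M_0 = -5/3, M_1 = -26/3, M_2 = 58/3.
On [0, 1], S(x) = 1 - 22/3·x - 13/3·x² + 14/3·x³.
With x = 1/3: S(1/3) = -142/81.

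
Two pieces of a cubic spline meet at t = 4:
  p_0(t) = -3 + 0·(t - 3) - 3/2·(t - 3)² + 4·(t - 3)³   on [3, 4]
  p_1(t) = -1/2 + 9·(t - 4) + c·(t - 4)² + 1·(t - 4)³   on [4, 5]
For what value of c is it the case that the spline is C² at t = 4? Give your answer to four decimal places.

p_0''(t) = -3 + 24·(t - 3), so p_0''(4) = 21. On the right, p_1''(4) = 2c, so c = 21/2.

10.5000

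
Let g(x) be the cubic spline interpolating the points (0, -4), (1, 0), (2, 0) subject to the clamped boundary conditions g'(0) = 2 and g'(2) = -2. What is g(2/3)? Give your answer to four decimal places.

-1.3333

Let σ_i = g''(x_i). Step sizes h_i = 1, 1; slopes of the chords Δ_i = (y_(i+1) - y_i)/h_i = 4, 0.
  1·σ_0 + 4·σ_1 + 1·σ_2 = 6(Δ_1 - Δ_0) = -24
Clamped end conditions give two more equations: 2h_0·σ_0 + h_0·σ_1 = 6(Δ_0 - g'(0)) = 12 and h_1·σ_1 + 2h_1·σ_2 = 6(g'(2) - Δ_1) = -12.
Hence σ_0 = 10, σ_1 = -8, σ_2 = -2.
On [0, 1], g(x) = -4 + 2·x + 5·x² - 3·x³.
With x = 2/3: g(2/3) = -4/3.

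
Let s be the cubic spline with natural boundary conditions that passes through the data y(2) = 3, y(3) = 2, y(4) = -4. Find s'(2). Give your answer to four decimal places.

0.2500

Write M_i for s''(x_i). With h_i = 1, 1 and divided differences Δ_i = -1, -6, the continuity of s' gives the tridiagonal system
  1·M_0 + 4·M_1 + 1·M_2 = 6(Δ_1 - Δ_0) = -30
Natural end conditions: M_0 = M_2 = 0.
Solving: M_0 = 0, M_1 = -15/2, M_2 = 0.
On [2, 3], s'(x) = b_0 + 2c_0·(x - 2) + 3d_0·(x - 2)² with b_0 = Δ_0 - h_0(2M_0 + M_1)/6 = 1/4, c_0 = M_0/2 = 0, d_0 = (M_1 - M_0)/(6h_0) = -5/4. So s'(2) = 1/4.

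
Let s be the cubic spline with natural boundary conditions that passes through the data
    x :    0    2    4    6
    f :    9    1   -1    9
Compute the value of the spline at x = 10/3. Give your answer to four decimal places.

-1.6074

Write m_i for s''(x_i). With h_i = 2, 2, 2 and divided differences Δ_i = -4, -1, 5, the continuity of s' gives the tridiagonal system
  2·m_0 + 8·m_1 + 2·m_2 = 6(Δ_1 - Δ_0) = 18
  2·m_1 + 8·m_2 + 2·m_3 = 6(Δ_2 - Δ_1) = 36
Natural end conditions: m_0 = m_3 = 0.
Solving: m_0 = 0, m_1 = 6/5, m_2 = 21/5, m_3 = 0.
On [2, 4], s(x) = 1 - 16/5·(x - 2) + 3/5·(x - 2)² + 1/4·(x - 2)³.
With (x - 2) = 4/3: s(10/3) = -217/135.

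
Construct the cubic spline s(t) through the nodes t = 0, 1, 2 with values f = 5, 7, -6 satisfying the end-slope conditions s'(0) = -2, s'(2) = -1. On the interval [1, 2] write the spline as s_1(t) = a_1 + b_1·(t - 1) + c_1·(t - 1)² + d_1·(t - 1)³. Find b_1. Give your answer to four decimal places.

-7.5000

Let M_i = s''(x_i). Step sizes h_i = 1, 1; slopes of the chords Δ_i = (y_(i+1) - y_i)/h_i = 2, -13.
  1·M_0 + 4·M_1 + 1·M_2 = 6(Δ_1 - Δ_0) = -90
Clamped end conditions give two more equations: 2h_0·M_0 + h_0·M_1 = 6(Δ_0 - s'(0)) = 24 and h_1·M_1 + 2h_1·M_2 = 6(s'(2) - Δ_1) = 72.
Solving: M_0 = 35, M_1 = -46, M_2 = 59.
On [1, 2], with s_1(t) = a_1 + b_1·(t - 1) + c_1·(t - 1)² + d_1·(t - 1)³: c_1 = M_1/2 = -23, d_1 = (M_2 - M_1)/(6h_1) = 35/2, b_1 = Δ_1 - h_1(2M_1 + M_2)/6 = -15/2.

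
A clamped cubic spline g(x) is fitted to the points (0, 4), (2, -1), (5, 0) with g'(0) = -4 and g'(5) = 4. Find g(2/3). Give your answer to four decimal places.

Let M_i = g''(x_i). Step sizes h_i = 2, 3; slopes of the chords Δ_i = (y_(i+1) - y_i)/h_i = -5/2, 1/3.
  2·M_0 + 10·M_1 + 3·M_2 = 6(Δ_1 - Δ_0) = 17
Clamped end conditions give two more equations: 2h_0·M_0 + h_0·M_1 = 6(Δ_0 - g'(0)) = 9 and h_1·M_1 + 2h_1·M_2 = 6(g'(5) - Δ_1) = 22.
Solving the tridiagonal system: M_0 = 43/20, M_1 = 1/5, M_2 = 107/30.
On [0, 2], g(x) = 4 - 4·x + 43/40·x² - 13/80·x³.
With x = 2/3: g(2/3) = 238/135.

1.7630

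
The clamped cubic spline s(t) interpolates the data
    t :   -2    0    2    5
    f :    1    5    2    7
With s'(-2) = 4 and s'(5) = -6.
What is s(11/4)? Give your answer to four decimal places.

Put m_i = s'' at the i-th knot. Here h = (2, 2, 3) and Δ = (2, -3/2, 5/3), so the interior equations h_(i-1)·m_(i-1) + 2(h_(i-1)+h_i)·m_i + h_i·m_(i+1) = 6(Δ_i − Δ_(i-1)) read
  2·m_0 + 8·m_1 + 2·m_2 = 6(Δ_1 - Δ_0) = -21
  2·m_1 + 10·m_2 + 3·m_3 = 6(Δ_2 - Δ_1) = 19
Clamped end conditions give two more equations: 2h_0·m_0 + h_0·m_1 = 6(Δ_0 - s'(-2)) = -12 and h_2·m_2 + 2h_2·m_3 = 6(s'(5) - Δ_2) = -46.
Hence m_0 = -81/74, m_1 = -141/37, m_2 = 216/37, m_3 = -1175/111.
On [2, 5], s(t) = 2 + 83/74·(t - 2) + 108/37·(t - 2)² - 1823/1998·(t - 2)³.
With (t - 2) = 3/4: s(11/4) = 19409/4736.

4.0982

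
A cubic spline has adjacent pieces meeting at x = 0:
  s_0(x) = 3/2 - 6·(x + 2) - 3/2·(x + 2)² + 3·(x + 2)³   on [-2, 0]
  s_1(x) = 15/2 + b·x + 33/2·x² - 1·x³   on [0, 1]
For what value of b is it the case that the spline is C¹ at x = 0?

s_0'(x) = -6 - 3·(x + 2) + 9·(x + 2)², so s_0'(0) = 24. On the right, s_1'(0) = b, so b = 24.

24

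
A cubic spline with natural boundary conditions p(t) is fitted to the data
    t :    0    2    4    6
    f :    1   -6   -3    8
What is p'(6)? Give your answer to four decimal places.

Put M_i = p'' at the i-th knot. Here h = (2, 2, 2) and Δ = (-7/2, 3/2, 11/2), so the interior equations h_(i-1)·M_(i-1) + 2(h_(i-1)+h_i)·M_i + h_i·M_(i+1) = 6(Δ_i − Δ_(i-1)) read
  2·M_0 + 8·M_1 + 2·M_2 = 6(Δ_1 - Δ_0) = 30
  2·M_1 + 8·M_2 + 2·M_3 = 6(Δ_2 - Δ_1) = 24
Natural end conditions: M_0 = M_3 = 0.
Forward elimination and back-substitution give M_0 = 0, M_1 = 16/5, M_2 = 11/5, M_3 = 0.
On [4, 6], p'(t) = b_2 + 2c_2·(t - 4) + 3d_2·(t - 4)² with b_2 = Δ_2 - h_2(2M_2 + M_3)/6 = 121/30, c_2 = M_2/2 = 11/10, d_2 = (M_3 - M_2)/(6h_2) = -11/60. So p'(6) = 187/30.

6.2333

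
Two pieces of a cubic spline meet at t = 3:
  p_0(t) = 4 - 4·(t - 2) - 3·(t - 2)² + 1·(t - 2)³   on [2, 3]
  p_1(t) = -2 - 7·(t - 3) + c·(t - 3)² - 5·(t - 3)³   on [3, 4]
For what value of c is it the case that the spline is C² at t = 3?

p_0''(t) = -6 + 6·(t - 2), so p_0''(3) = 0. On the right, p_1''(3) = 2c, so c = 0.

0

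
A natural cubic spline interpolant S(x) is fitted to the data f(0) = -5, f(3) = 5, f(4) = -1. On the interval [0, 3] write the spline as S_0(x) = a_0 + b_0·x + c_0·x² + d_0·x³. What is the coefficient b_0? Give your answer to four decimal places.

6.8333

With m_i denoting the second derivative at x_i, h_i = 3, 1, and Δ_i = (y_(i+1) − y_i)/h_i = 10/3, -6:
  3·m_0 + 8·m_1 + 1·m_2 = 6(Δ_1 - Δ_0) = -56
Natural end conditions: m_0 = m_2 = 0.
Hence m_0 = 0, m_1 = -7, m_2 = 0.
On [0, 3], with S_0(x) = a_0 + b_0·x + c_0·x² + d_0·x³: c_0 = m_0/2 = 0, d_0 = (m_1 - m_0)/(6h_0) = -7/18, b_0 = Δ_0 - h_0(2m_0 + m_1)/6 = 41/6.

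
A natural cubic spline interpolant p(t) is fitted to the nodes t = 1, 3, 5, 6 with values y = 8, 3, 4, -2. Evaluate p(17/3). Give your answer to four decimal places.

Write m_i for p''(x_i). With h_i = 2, 2, 1 and divided differences Δ_i = -5/2, 1/2, -6, the continuity of p' gives the tridiagonal system
  2·m_0 + 8·m_1 + 2·m_2 = 6(Δ_1 - Δ_0) = 18
  2·m_1 + 6·m_2 + 1·m_3 = 6(Δ_2 - Δ_1) = -39
Natural end conditions: m_0 = m_3 = 0.
Hence m_0 = 0, m_1 = 93/22, m_2 = -87/11, m_3 = 0.
On [5, 6], p(t) = 4 - 37/11·(t - 5) - 87/22·(t - 5)² + 29/22·(t - 5)³.
With (t - 5) = 2/3: p(17/3) = 116/297.

0.3906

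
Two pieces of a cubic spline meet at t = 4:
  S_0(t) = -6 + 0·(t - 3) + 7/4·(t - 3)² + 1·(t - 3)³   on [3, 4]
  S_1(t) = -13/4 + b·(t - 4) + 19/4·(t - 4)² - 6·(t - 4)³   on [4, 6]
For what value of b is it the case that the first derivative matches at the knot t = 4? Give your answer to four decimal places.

6.5000

S_0'(t) = 0 + 7/2·(t - 3) + 3·(t - 3)², so S_0'(4) = 13/2. On the right, S_1'(4) = b, so b = 13/2.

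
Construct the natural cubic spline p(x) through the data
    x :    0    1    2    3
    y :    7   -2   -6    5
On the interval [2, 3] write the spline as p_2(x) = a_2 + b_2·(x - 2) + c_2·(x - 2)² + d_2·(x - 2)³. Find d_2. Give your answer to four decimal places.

-3.6667

Let M_i = p''(x_i). Step sizes h_i = 1, 1, 1; slopes of the chords Δ_i = (y_(i+1) - y_i)/h_i = -9, -4, 11.
  1·M_0 + 4·M_1 + 1·M_2 = 6(Δ_1 - Δ_0) = 30
  1·M_1 + 4·M_2 + 1·M_3 = 6(Δ_2 - Δ_1) = 90
Natural end conditions: M_0 = M_3 = 0.
Hence M_0 = 0, M_1 = 2, M_2 = 22, M_3 = 0.
On [2, 3], with p_2(x) = a_2 + b_2·(x - 2) + c_2·(x - 2)² + d_2·(x - 2)³: c_2 = M_2/2 = 11, d_2 = (M_3 - M_2)/(6h_2) = -11/3, b_2 = Δ_2 - h_2(2M_2 + M_3)/6 = 11/3.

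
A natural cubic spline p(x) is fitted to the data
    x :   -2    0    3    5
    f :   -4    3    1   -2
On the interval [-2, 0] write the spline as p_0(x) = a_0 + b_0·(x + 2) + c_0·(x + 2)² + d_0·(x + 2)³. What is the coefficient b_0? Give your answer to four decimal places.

Put M_i = p'' at the i-th knot. Here h = (2, 3, 2) and Δ = (7/2, -2/3, -3/2), so the interior equations h_(i-1)·M_(i-1) + 2(h_(i-1)+h_i)·M_i + h_i·M_(i+1) = 6(Δ_i − Δ_(i-1)) read
  2·M_0 + 10·M_1 + 3·M_2 = 6(Δ_1 - Δ_0) = -25
  3·M_1 + 10·M_2 + 2·M_3 = 6(Δ_2 - Δ_1) = -5
Natural end conditions: M_0 = M_3 = 0.
Solving: M_0 = 0, M_1 = -235/91, M_2 = 25/91, M_3 = 0.
On [-2, 0], with p_0(x) = a_0 + b_0·(x + 2) + c_0·(x + 2)² + d_0·(x + 2)³: c_0 = M_0/2 = 0, d_0 = (M_1 - M_0)/(6h_0) = -235/1092, b_0 = Δ_0 - h_0(2M_0 + M_1)/6 = 2381/546.

4.3608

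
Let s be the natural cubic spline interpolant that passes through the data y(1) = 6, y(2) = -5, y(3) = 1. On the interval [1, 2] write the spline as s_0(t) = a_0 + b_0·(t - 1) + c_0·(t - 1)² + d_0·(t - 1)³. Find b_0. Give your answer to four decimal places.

Put m_i = s'' at the i-th knot. Here h = (1, 1) and Δ = (-11, 6), so the interior equations h_(i-1)·m_(i-1) + 2(h_(i-1)+h_i)·m_i + h_i·m_(i+1) = 6(Δ_i − Δ_(i-1)) read
  1·m_0 + 4·m_1 + 1·m_2 = 6(Δ_1 - Δ_0) = 102
Natural end conditions: m_0 = m_2 = 0.
Forward elimination and back-substitution give m_0 = 0, m_1 = 51/2, m_2 = 0.
On [1, 2], with s_0(t) = a_0 + b_0·(t - 1) + c_0·(t - 1)² + d_0·(t - 1)³: c_0 = m_0/2 = 0, d_0 = (m_1 - m_0)/(6h_0) = 17/4, b_0 = Δ_0 - h_0(2m_0 + m_1)/6 = -61/4.

-15.2500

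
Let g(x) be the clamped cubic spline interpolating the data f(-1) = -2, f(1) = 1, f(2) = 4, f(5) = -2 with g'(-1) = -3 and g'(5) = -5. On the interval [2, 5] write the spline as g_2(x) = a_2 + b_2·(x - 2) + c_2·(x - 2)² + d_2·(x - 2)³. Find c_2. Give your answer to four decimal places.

-1.5952

Put M_i = g'' at the i-th knot. Here h = (2, 1, 3) and Δ = (3/2, 3, -2), so the interior equations h_(i-1)·M_(i-1) + 2(h_(i-1)+h_i)·M_i + h_i·M_(i+1) = 6(Δ_i − Δ_(i-1)) read
  2·M_0 + 6·M_1 + 1·M_2 = 6(Δ_1 - Δ_0) = 9
  1·M_1 + 8·M_2 + 3·M_3 = 6(Δ_2 - Δ_1) = -30
Clamped end conditions give two more equations: 2h_0·M_0 + h_0·M_1 = 6(Δ_0 - g'(-1)) = 27 and h_2·M_2 + 2h_2·M_3 = 6(g'(5) - Δ_2) = -18.
Solving: M_0 = 289/42, M_1 = -11/42, M_2 = -67/21, M_3 = -59/42.
On [2, 5], with g_2(x) = a_2 + b_2·(x - 2) + c_2·(x - 2)² + d_2·(x - 2)³: c_2 = M_2/2 = -67/42, d_2 = (M_3 - M_2)/(6h_2) = 25/252, b_2 = Δ_2 - h_2(2M_2 + M_3)/6 = 53/28.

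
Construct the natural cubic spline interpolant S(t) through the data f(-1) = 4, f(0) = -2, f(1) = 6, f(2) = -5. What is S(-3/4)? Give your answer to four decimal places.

Let σ_i = S''(x_i). Step sizes h_i = 1, 1, 1; slopes of the chords Δ_i = (y_(i+1) - y_i)/h_i = -6, 8, -11.
  1·σ_0 + 4·σ_1 + 1·σ_2 = 6(Δ_1 - Δ_0) = 84
  1·σ_1 + 4·σ_2 + 1·σ_3 = 6(Δ_2 - Δ_1) = -114
Natural end conditions: σ_0 = σ_3 = 0.
Solving the tridiagonal system: σ_0 = 0, σ_1 = 30, σ_2 = -36, σ_3 = 0.
On [-1, 0], S(t) = 4 - 11·(t + 1) + 0·(t + 1)² + 5·(t + 1)³.
With (t + 1) = 1/4: S(-3/4) = 85/64.

1.3281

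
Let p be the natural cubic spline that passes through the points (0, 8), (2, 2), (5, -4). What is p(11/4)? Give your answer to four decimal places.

Let m_i = p''(x_i). Step sizes h_i = 2, 3; slopes of the chords Δ_i = (y_(i+1) - y_i)/h_i = -3, -2.
  2·m_0 + 10·m_1 + 3·m_2 = 6(Δ_1 - Δ_0) = 6
Natural end conditions: m_0 = m_2 = 0.
Forward elimination and back-substitution give m_0 = 0, m_1 = 3/5, m_2 = 0.
On [2, 5], p(x) = 2 - 13/5·(x - 2) + 3/10·(x - 2)² - 1/30·(x - 2)³.
With (x - 2) = 3/4: p(11/4) = 131/640.

0.2047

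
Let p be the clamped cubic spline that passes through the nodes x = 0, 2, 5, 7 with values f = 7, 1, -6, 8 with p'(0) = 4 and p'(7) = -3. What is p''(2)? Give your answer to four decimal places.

-0.4583

With M_i denoting the second derivative at x_i, h_i = 2, 3, 2, and Δ_i = (y_(i+1) − y_i)/h_i = -3, -7/3, 7:
  2·M_0 + 10·M_1 + 3·M_2 = 6(Δ_1 - Δ_0) = 4
  3·M_1 + 10·M_2 + 2·M_3 = 6(Δ_2 - Δ_1) = 56
Clamped end conditions give two more equations: 2h_0·M_0 + h_0·M_1 = 6(Δ_0 - p'(0)) = -42 and h_2·M_2 + 2h_2·M_3 = 6(p'(7) - Δ_2) = -60.
Hence M_0 = -493/48, M_1 = -11/24, M_2 = 233/24, M_3 = -953/48.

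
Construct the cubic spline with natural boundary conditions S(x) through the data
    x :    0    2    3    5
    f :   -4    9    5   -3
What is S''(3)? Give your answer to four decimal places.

1.8000

With σ_i denoting the second derivative at x_i, h_i = 2, 1, 2, and Δ_i = (y_(i+1) − y_i)/h_i = 13/2, -4, -4:
  2·σ_0 + 6·σ_1 + 1·σ_2 = 6(Δ_1 - Δ_0) = -63
  1·σ_1 + 6·σ_2 + 2·σ_3 = 6(Δ_2 - Δ_1) = 0
Natural end conditions: σ_0 = σ_3 = 0.
Solving: σ_0 = 0, σ_1 = -54/5, σ_2 = 9/5, σ_3 = 0.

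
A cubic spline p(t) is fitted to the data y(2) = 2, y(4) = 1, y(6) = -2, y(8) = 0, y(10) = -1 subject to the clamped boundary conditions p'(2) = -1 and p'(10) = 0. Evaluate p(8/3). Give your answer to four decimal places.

With M_i denoting the second derivative at x_i, h_i = 2, 2, 2, 2, and Δ_i = (y_(i+1) − y_i)/h_i = -1/2, -3/2, 1, -1/2:
  2·M_0 + 8·M_1 + 2·M_2 = 6(Δ_1 - Δ_0) = -6
  2·M_1 + 8·M_2 + 2·M_3 = 6(Δ_2 - Δ_1) = 15
  2·M_2 + 8·M_3 + 2·M_4 = 6(Δ_3 - Δ_2) = -9
Clamped end conditions give two more equations: 2h_0·M_0 + h_0·M_1 = 6(Δ_0 - p'(2)) = 3 and h_3·M_3 + 2h_3·M_4 = 6(p'(10) - Δ_3) = 3.
Hence M_0 = 191/112, M_1 = -107/56, M_2 = 47/16, M_3 = -131/56, M_4 = 215/112.
On [2, 4], p(t) = 2 - 1·(t - 2) + 191/224·(t - 2)² - 135/448·(t - 2)³.
With (t - 2) = 2/3: p(8/3) = 409/252.

1.6230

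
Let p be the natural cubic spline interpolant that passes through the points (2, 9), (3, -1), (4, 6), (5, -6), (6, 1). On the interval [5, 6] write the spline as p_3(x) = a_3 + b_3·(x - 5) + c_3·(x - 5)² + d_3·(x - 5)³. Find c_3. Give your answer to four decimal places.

20.2500

Put σ_i = p'' at the i-th knot. Here h = (1, 1, 1, 1) and Δ = (-10, 7, -12, 7), so the interior equations h_(i-1)·σ_(i-1) + 2(h_(i-1)+h_i)·σ_i + h_i·σ_(i+1) = 6(Δ_i − Δ_(i-1)) read
  1·σ_0 + 4·σ_1 + 1·σ_2 = 6(Δ_1 - Δ_0) = 102
  1·σ_1 + 4·σ_2 + 1·σ_3 = 6(Δ_2 - Δ_1) = -114
  1·σ_2 + 4·σ_3 + 1·σ_4 = 6(Δ_3 - Δ_2) = 114
Natural end conditions: σ_0 = σ_4 = 0.
Solving: σ_0 = 0, σ_1 = 75/2, σ_2 = -48, σ_3 = 81/2, σ_4 = 0.
On [5, 6], with p_3(x) = a_3 + b_3·(x - 5) + c_3·(x - 5)² + d_3·(x - 5)³: c_3 = σ_3/2 = 81/4, d_3 = (σ_4 - σ_3)/(6h_3) = -27/4, b_3 = Δ_3 - h_3(2σ_3 + σ_4)/6 = -13/2.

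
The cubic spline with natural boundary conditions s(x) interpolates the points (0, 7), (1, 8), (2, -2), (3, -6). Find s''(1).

With m_i denoting the second derivative at x_i, h_i = 1, 1, 1, and Δ_i = (y_(i+1) − y_i)/h_i = 1, -10, -4:
  1·m_0 + 4·m_1 + 1·m_2 = 6(Δ_1 - Δ_0) = -66
  1·m_1 + 4·m_2 + 1·m_3 = 6(Δ_2 - Δ_1) = 36
Natural end conditions: m_0 = m_3 = 0.
Solving: m_0 = 0, m_1 = -20, m_2 = 14, m_3 = 0.

-20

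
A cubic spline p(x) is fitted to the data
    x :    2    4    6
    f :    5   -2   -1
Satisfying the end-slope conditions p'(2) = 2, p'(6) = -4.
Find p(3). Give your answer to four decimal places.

Let M_i = p''(x_i). Step sizes h_i = 2, 2; slopes of the chords Δ_i = (y_(i+1) - y_i)/h_i = -7/2, 1/2.
  2·M_0 + 8·M_1 + 2·M_2 = 6(Δ_1 - Δ_0) = 24
Clamped end conditions give two more equations: 2h_0·M_0 + h_0·M_1 = 6(Δ_0 - p'(2)) = -33 and h_1·M_1 + 2h_1·M_2 = 6(p'(6) - Δ_1) = -27.
Hence M_0 = -51/4, M_1 = 9, M_2 = -45/4.
On [2, 4], p(x) = 5 + 2·(x - 2) - 51/8·(x - 2)² + 29/16·(x - 2)³.
With (x - 2) = 1: p(3) = 39/16.

2.4375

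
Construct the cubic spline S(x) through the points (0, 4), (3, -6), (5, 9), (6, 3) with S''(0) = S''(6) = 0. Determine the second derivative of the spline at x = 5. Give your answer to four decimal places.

-16.7857

Write m_i for S''(x_i). With h_i = 3, 2, 1 and divided differences Δ_i = -10/3, 15/2, -6, the continuity of S' gives the tridiagonal system
  3·m_0 + 10·m_1 + 2·m_2 = 6(Δ_1 - Δ_0) = 65
  2·m_1 + 6·m_2 + 1·m_3 = 6(Δ_2 - Δ_1) = -81
Natural end conditions: m_0 = m_3 = 0.
Solving the tridiagonal system: m_0 = 0, m_1 = 69/7, m_2 = -235/14, m_3 = 0.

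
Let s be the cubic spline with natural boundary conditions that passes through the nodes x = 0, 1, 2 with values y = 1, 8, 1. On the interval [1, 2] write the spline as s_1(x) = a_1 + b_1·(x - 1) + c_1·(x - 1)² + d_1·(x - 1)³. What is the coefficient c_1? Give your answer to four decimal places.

-10.5000

Put M_i = s'' at the i-th knot. Here h = (1, 1) and Δ = (7, -7), so the interior equations h_(i-1)·M_(i-1) + 2(h_(i-1)+h_i)·M_i + h_i·M_(i+1) = 6(Δ_i − Δ_(i-1)) read
  1·M_0 + 4·M_1 + 1·M_2 = 6(Δ_1 - Δ_0) = -84
Natural end conditions: M_0 = M_2 = 0.
Solving the tridiagonal system: M_0 = 0, M_1 = -21, M_2 = 0.
On [1, 2], with s_1(x) = a_1 + b_1·(x - 1) + c_1·(x - 1)² + d_1·(x - 1)³: c_1 = M_1/2 = -21/2, d_1 = (M_2 - M_1)/(6h_1) = 7/2, b_1 = Δ_1 - h_1(2M_1 + M_2)/6 = 0.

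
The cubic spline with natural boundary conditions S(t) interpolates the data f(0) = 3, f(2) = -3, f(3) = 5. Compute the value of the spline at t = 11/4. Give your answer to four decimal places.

Write σ_i for S''(x_i). With h_i = 2, 1 and divided differences Δ_i = -3, 8, the continuity of S' gives the tridiagonal system
  2·σ_0 + 6·σ_1 + 1·σ_2 = 6(Δ_1 - Δ_0) = 66
Natural end conditions: σ_0 = σ_2 = 0.
Solving the tridiagonal system: σ_0 = 0, σ_1 = 11, σ_2 = 0.
On [2, 3], S(t) = -3 + 13/3·(t - 2) + 11/2·(t - 2)² - 11/6·(t - 2)³.
With (t - 2) = 3/4: S(11/4) = 329/128.

2.5703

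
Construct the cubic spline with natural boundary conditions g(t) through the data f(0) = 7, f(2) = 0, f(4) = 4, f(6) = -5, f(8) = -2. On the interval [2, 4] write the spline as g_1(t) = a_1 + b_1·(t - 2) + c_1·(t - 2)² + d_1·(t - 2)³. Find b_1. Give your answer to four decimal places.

With M_i denoting the second derivative at x_i, h_i = 2, 2, 2, 2, and Δ_i = (y_(i+1) − y_i)/h_i = -7/2, 2, -9/2, 3/2:
  2·M_0 + 8·M_1 + 2·M_2 = 6(Δ_1 - Δ_0) = 33
  2·M_1 + 8·M_2 + 2·M_3 = 6(Δ_2 - Δ_1) = -39
  2·M_2 + 8·M_3 + 2·M_4 = 6(Δ_3 - Δ_2) = 36
Natural end conditions: M_0 = M_4 = 0.
Solving the tridiagonal system: M_0 = 0, M_1 = 687/112, M_2 = -225/28, M_3 = 729/112, M_4 = 0.
On [2, 4], with g_1(t) = a_1 + b_1·(t - 2) + c_1·(t - 2)² + d_1·(t - 2)³: c_1 = M_1/2 = 687/224, d_1 = (M_2 - M_1)/(6h_1) = -529/448, b_1 = Δ_1 - h_1(2M_1 + M_2)/6 = 33/56.

0.5893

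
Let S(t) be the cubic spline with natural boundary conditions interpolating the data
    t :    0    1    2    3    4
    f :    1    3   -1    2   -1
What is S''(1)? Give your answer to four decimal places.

Write m_i for S''(x_i). With h_i = 1, 1, 1, 1 and divided differences Δ_i = 2, -4, 3, -3, the continuity of S' gives the tridiagonal system
  1·m_0 + 4·m_1 + 1·m_2 = 6(Δ_1 - Δ_0) = -36
  1·m_1 + 4·m_2 + 1·m_3 = 6(Δ_2 - Δ_1) = 42
  1·m_2 + 4·m_3 + 1·m_4 = 6(Δ_3 - Δ_2) = -36
Natural end conditions: m_0 = m_4 = 0.
Hence m_0 = 0, m_1 = -93/7, m_2 = 120/7, m_3 = -93/7, m_4 = 0.

-13.2857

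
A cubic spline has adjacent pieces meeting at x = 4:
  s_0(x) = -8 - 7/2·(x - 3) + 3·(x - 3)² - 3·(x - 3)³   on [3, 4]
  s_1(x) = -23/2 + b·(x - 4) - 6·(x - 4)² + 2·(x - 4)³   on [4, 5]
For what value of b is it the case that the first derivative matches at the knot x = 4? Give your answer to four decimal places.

s_0'(x) = -7/2 + 6·(x - 3) - 9·(x - 3)², so s_0'(4) = -13/2. On the right, s_1'(4) = b, so b = -13/2.

-6.5000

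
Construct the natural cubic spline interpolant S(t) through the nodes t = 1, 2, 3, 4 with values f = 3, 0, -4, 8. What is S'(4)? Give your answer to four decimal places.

Let M_i = S''(x_i). Step sizes h_i = 1, 1, 1; slopes of the chords Δ_i = (y_(i+1) - y_i)/h_i = -3, -4, 12.
  1·M_0 + 4·M_1 + 1·M_2 = 6(Δ_1 - Δ_0) = -6
  1·M_1 + 4·M_2 + 1·M_3 = 6(Δ_2 - Δ_1) = 96
Natural end conditions: M_0 = M_3 = 0.
Hence M_0 = 0, M_1 = -8, M_2 = 26, M_3 = 0.
On [3, 4], S'(t) = b_2 + 2c_2·(t - 3) + 3d_2·(t - 3)² with b_2 = Δ_2 - h_2(2M_2 + M_3)/6 = 10/3, c_2 = M_2/2 = 13, d_2 = (M_3 - M_2)/(6h_2) = -13/3. So S'(4) = 49/3.

16.3333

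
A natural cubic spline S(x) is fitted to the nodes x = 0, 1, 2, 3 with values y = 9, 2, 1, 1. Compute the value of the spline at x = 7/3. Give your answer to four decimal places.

Write σ_i for S''(x_i). With h_i = 1, 1, 1 and divided differences Δ_i = -7, -1, 0, the continuity of S' gives the tridiagonal system
  1·σ_0 + 4·σ_1 + 1·σ_2 = 6(Δ_1 - Δ_0) = 36
  1·σ_1 + 4·σ_2 + 1·σ_3 = 6(Δ_2 - Δ_1) = 6
Natural end conditions: σ_0 = σ_3 = 0.
Solving: σ_0 = 0, σ_1 = 46/5, σ_2 = -4/5, σ_3 = 0.
On [2, 3], S(x) = 1 + 4/15·(x - 2) - 2/5·(x - 2)² + 2/15·(x - 2)³.
With (x - 2) = 1/3: S(7/3) = 85/81.

1.0494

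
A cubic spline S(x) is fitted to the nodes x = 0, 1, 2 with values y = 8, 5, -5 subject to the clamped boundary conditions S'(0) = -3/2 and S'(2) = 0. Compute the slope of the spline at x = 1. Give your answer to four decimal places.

Put m_i = S'' at the i-th knot. Here h = (1, 1) and Δ = (-3, -10), so the interior equations h_(i-1)·m_(i-1) + 2(h_(i-1)+h_i)·m_i + h_i·m_(i+1) = 6(Δ_i − Δ_(i-1)) read
  1·m_0 + 4·m_1 + 1·m_2 = 6(Δ_1 - Δ_0) = -42
Clamped end conditions give two more equations: 2h_0·m_0 + h_0·m_1 = 6(Δ_0 - S'(0)) = -9 and h_1·m_1 + 2h_1·m_2 = 6(S'(2) - Δ_1) = 60.
Solving the tridiagonal system: m_0 = 27/4, m_1 = -45/2, m_2 = 165/4.
On [1, 2], S'(x) = b_1 + 2c_1·(x - 1) + 3d_1·(x - 1)² with b_1 = Δ_1 - h_1(2m_1 + m_2)/6 = -75/8, c_1 = m_1/2 = -45/4, d_1 = (m_2 - m_1)/(6h_1) = 85/8. So S'(1) = -75/8.

-9.3750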